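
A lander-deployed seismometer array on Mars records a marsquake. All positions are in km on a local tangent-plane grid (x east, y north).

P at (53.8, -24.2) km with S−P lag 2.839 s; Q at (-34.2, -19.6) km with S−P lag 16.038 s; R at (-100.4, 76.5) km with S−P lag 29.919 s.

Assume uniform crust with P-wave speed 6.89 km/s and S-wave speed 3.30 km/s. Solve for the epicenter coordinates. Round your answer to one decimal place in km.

(67.1, -12.1)

Distance from S−P lag: d = Δt · v_P v_S / (v_P − v_S) = Δt · (6.89·3.30)/(6.89−3.30) ≈ 6.3334·Δt.
So d_P = 17.98, d_Q = 101.58, d_R = 189.49 km.
Circle about each station: (x − 53.8)² + (y + 24.2)² = 17.98²; (x + 34.2)² + (y + 19.6)² = 101.58²; (x + 100.4)² + (y − 76.5)² = 189.49².
Subtracting the P equation from the Q and R equations removes the quadratic terms:
-176.0 x + 9.2 y = -11921.50
-308.4 x + 201.4 y = -23130.85
Solving the 2×2 system: x ≈ 67.1, y ≈ -12.1 km.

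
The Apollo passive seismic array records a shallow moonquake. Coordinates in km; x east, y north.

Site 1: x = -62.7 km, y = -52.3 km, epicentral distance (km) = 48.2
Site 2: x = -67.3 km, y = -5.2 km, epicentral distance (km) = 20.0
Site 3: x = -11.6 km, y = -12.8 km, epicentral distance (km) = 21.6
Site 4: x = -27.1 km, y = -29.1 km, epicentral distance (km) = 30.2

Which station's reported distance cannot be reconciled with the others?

Solve using three stations at a time. Using Site 1, Site 2, Site 4 (subtract circle equations pairwise → linear system) gives (x, y) ≈ (-47.3, -6.6).
Distances from that point to each station vs reported:
  Site 1: calculated 48.2 vs reported 48.2 → residual 0.0 km
  Site 2: calculated 20.1 vs reported 20.0 → residual 0.1 km
  Site 3: calculated 36.2 vs reported 21.6 → residual 14.6 km
  Site 4: calculated 30.2 vs reported 30.2 → residual 0.0 km
Site 1, Site 2, Site 4 are mutually consistent (residuals ≈ 0); Site 3 is off by 14.6 km.

Site 3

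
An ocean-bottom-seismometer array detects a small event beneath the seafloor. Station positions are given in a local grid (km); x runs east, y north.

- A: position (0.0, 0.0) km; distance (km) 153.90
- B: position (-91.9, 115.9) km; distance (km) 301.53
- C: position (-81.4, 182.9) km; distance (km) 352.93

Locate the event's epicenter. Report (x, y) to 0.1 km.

84.7 km east, -128.5 km north

Circle about each station: x² + y² = 153.90²; (x + 91.9)² + (y − 115.9)² = 301.53²; (x + 81.4)² + (y − 182.9)² = 352.93².
Subtracting pairs of circle equations eliminates x²+y² and gives linear equations (the radical axes):
-183.8 x + 231.8 y = -45356.71
-162.8 x + 365.8 y = -60796.00
Solving the 2×2 system: x ≈ 84.7, y ≈ -128.5 km.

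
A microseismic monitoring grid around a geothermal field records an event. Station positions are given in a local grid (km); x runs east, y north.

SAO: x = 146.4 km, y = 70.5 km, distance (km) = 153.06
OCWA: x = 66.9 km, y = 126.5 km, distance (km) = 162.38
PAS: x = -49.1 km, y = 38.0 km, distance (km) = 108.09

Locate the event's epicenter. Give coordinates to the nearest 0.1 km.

(33.0, -32.3)

Circle about each station: (x − 146.4)² + (y − 70.5)² = 153.06²; (x − 66.9)² + (y − 126.5)² = 162.38²; (x + 49.1)² + (y − 38.0)² = 108.09².
Subtracting the SAO equation from the OCWA and PAS equations removes the quadratic terms:
-159.0 x + 112.0 y = -8865.25
-391.0 x − 65.0 y = -10804.48
Solving the 2×2 system: x ≈ 33.0, y ≈ -32.3 km.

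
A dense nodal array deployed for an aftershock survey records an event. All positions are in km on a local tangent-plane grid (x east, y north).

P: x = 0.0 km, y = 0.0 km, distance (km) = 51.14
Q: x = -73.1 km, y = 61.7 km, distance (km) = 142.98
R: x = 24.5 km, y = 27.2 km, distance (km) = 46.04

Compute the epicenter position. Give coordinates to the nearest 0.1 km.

(49.9, -11.2)

Circle about each station: x² + y² = 51.14²; (x + 73.1)² + (y − 61.7)² = 142.98²; (x − 24.5)² + (y − 27.2)² = 46.04².
Subtracting the P equation from the Q and R equations removes the quadratic terms:
-146.2 x + 123.4 y = -8677.48
49.0 x + 54.4 y = 1835.71
Solving the 2×2 system: x ≈ 49.9, y ≈ -11.2 km.
Check against P (with the unrounded x, y): √(x²+y²) = 51.14 ≈ 51.14 km. ✓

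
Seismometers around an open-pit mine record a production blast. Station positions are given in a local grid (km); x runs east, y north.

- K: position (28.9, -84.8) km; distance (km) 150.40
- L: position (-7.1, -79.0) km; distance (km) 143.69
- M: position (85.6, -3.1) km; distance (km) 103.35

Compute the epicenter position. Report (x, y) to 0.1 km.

Circle about each station: (x − 28.9)² + (y + 84.8)² = 150.40²; (x + 7.1)² + (y + 79.0)² = 143.69²; (x − 85.6)² + (y + 3.1)² = 103.35².
Subtracting the K equation from the L and M equations removes the quadratic terms:
-72.0 x + 11.6 y = 238.50
113.4 x + 163.4 y = 11249.66
Solving the 2×2 system: x ≈ 7.0, y ≈ 64.0 km.

(7.0, 64.0)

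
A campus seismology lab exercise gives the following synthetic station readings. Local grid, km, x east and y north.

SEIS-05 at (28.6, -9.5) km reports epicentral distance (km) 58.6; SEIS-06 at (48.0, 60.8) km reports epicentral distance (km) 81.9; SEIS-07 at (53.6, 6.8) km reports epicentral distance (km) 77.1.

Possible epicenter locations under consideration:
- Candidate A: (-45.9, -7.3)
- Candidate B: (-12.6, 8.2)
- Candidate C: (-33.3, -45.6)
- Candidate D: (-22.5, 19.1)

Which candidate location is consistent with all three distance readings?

For each candidate, compare |candidate − station| to the reported distance:
Candidate A: residuals SEIS-05 15.9, SEIS-06 34.1, SEIS-07 23.4 → max 34.1 km
Candidate B: residuals SEIS-05 13.8, SEIS-06 1.7, SEIS-07 10.9 → max 13.8 km
Candidate C: residuals SEIS-05 13.1, SEIS-06 52.0, SEIS-07 24.4 → max 52.0 km
Candidate D: residuals SEIS-05 0.0, SEIS-06 0.0, SEIS-07 0.0 → max 0.0 km
Only Candidate D has all residuals ≈ 0.

Candidate D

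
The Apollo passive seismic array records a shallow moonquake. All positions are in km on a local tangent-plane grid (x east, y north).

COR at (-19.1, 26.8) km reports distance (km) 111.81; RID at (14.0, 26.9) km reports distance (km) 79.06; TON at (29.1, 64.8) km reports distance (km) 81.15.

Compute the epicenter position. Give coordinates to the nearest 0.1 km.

x ≈ 91.9 km, y ≈ 13.4 km

Circle about each station: (x + 19.1)² + (y − 26.8)² = 111.81²; (x − 14.0)² + (y − 26.9)² = 79.06²; (x − 29.1)² + (y − 64.8)² = 81.15².
Subtracting the COR equation from the RID and TON equations removes the quadratic terms:
66.2 x + 0.2 y = 6087.55
96.4 x + 76.0 y = 9878.95
Solving the 2×2 system: x ≈ 91.9, y ≈ 13.4 km.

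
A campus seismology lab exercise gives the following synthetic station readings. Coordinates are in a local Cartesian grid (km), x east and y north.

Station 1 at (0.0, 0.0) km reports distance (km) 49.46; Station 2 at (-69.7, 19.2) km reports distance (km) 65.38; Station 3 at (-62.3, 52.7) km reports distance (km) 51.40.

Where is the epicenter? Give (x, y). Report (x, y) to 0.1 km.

(-11.1, 48.2)

Circle about each station: x² + y² = 49.46²; (x + 69.7)² + (y − 19.2)² = 65.38²; (x + 62.3)² + (y − 52.7)² = 51.40².
Subtracting the Station 1 equation from the Station 2 and Station 3 equations removes the quadratic terms:
-139.4 x + 38.4 y = 3398.48
-124.6 x + 105.4 y = 6462.91
Solving the 2×2 system: x ≈ -11.1, y ≈ 48.2 km.
Check against Station 1 (with the unrounded x, y): √(x²+y²) = 49.45 ≈ 49.46 km. ✓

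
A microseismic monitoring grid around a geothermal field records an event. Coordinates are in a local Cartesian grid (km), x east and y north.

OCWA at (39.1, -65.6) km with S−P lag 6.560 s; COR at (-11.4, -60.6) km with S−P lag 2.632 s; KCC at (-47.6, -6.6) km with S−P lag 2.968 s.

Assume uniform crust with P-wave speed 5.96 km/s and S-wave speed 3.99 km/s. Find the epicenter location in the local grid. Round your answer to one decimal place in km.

(-36.0, -40.5)

Distance from S−P lag: d = Δt · v_P v_S / (v_P − v_S) = Δt · (5.96·3.99)/(5.96−3.99) ≈ 12.0713·Δt.
So d_OCWA = 79.19, d_COR = 31.77, d_KCC = 35.83 km.
Circle about each station: (x − 39.1)² + (y + 65.6)² = 79.19²; (x + 11.4)² + (y + 60.6)² = 31.77²; (x + 47.6)² + (y + 6.6)² = 35.83².
Subtracting the OCWA equation from the COR and KCC equations removes the quadratic terms:
-101.0 x + 10.0 y = 3231.87
-173.4 x + 118.0 y = 1464.42
Solving the 2×2 system: x ≈ -36.0, y ≈ -40.5 km.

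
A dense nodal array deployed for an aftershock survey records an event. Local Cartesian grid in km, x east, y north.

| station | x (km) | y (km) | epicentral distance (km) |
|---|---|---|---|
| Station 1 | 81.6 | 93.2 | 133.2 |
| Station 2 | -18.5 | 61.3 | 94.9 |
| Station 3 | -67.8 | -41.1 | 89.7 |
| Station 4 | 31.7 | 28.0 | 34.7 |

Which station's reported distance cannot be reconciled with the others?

Solve using three stations at a time. Using Station 1, Station 2, Station 3 (subtract circle equations pairwise → linear system) gives (x, y) ≈ (20.6, -25.3).
Distances from that point to each station vs reported:
  Station 1: calculated 133.3 vs reported 133.2 → residual 0.1 km
  Station 2: calculated 95.0 vs reported 94.9 → residual 0.1 km
  Station 3: calculated 89.8 vs reported 89.7 → residual 0.1 km
  Station 4: calculated 54.4 vs reported 34.7 → residual 19.7 km
Station 1, Station 2, Station 3 are mutually consistent (residuals ≈ 0); Station 4 is off by 19.7 km.

Station 4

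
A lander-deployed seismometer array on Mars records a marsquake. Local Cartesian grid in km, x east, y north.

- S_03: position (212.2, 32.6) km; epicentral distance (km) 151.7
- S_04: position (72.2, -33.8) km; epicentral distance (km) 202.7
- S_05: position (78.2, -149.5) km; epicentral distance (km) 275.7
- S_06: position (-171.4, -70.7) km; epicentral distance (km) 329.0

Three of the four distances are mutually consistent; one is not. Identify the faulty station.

Solve using three stations at a time. Using S_03, S_05, S_06 (subtract circle equations pairwise → linear system) gives (x, y) ≈ (92.5, 125.9).
Distances from that point to each station vs reported:
  S_03: calculated 151.8 vs reported 151.7 → residual 0.1 km
  S_04: calculated 161.0 vs reported 202.7 → residual 41.7 km
  S_05: calculated 275.7 vs reported 275.7 → residual 0.0 km
  S_06: calculated 329.0 vs reported 329.0 → residual 0.0 km
S_03, S_05, S_06 are mutually consistent (residuals ≈ 0); S_04 is off by 41.7 km.

S_04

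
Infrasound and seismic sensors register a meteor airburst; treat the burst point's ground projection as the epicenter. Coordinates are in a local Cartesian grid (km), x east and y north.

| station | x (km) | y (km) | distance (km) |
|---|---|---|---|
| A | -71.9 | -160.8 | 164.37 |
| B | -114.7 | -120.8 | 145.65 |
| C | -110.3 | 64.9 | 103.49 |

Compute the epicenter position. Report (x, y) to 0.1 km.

Circle about each station: (x + 71.9)² + (y + 160.8)² = 164.37²; (x + 114.7)² + (y + 120.8)² = 145.65²; (x + 110.3)² + (y − 64.9)² = 103.49².
Subtracting the A equation from the B and C equations removes the quadratic terms:
-85.6 x + 80.0 y = 2526.05
-76.8 x + 451.4 y = 1659.17
Solving the 2×2 system: x ≈ -31.0, y ≈ -1.6 km.

(-31.0, -1.6)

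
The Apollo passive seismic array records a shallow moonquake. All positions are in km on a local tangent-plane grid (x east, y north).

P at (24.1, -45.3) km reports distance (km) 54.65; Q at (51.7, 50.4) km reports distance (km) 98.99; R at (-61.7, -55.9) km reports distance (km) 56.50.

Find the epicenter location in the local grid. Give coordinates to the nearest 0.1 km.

x ≈ -21.9 km, y ≈ -15.8 km

Circle about each station: (x − 24.1)² + (y + 45.3)² = 54.65²; (x − 51.7)² + (y − 50.4)² = 98.99²; (x + 61.7)² + (y + 55.9)² = 56.50².
Subtracting the P equation from the Q and R equations removes the quadratic terms:
55.2 x + 191.4 y = -4232.25
-171.6 x − 21.2 y = 4093.17
Solving the 2×2 system: x ≈ -21.9, y ≈ -15.8 km.
Check against P (with the unrounded x, y): √((x − 24.1)²+(y + 45.3)²) = 54.65 ≈ 54.65 km. ✓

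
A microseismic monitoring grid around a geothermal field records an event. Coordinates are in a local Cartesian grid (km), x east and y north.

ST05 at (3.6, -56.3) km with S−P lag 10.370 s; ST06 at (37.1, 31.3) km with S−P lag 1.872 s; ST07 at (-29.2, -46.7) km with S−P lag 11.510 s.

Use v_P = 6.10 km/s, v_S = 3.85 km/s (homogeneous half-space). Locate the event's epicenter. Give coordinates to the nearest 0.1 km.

Distance from S−P lag: d = Δt · v_P v_S / (v_P − v_S) = Δt · (6.10·3.85)/(6.10−3.85) ≈ 10.4378·Δt.
So d_ST05 = 108.24, d_ST06 = 19.54, d_ST07 = 120.14 km.
Circle about each station: (x − 3.6)² + (y + 56.3)² = 108.24²; (x − 37.1)² + (y − 31.3)² = 19.54²; (x + 29.2)² + (y + 46.7)² = 120.14².
Subtracting the ST05 equation from the ST06 and ST07 equations removes the quadratic terms:
67.0 x + 175.2 y = 10507.54
-65.6 x + 19.2 y = -2866.84
Solving the 2×2 system: x ≈ 55.1, y ≈ 38.9 km.

x ≈ 55.1 km, y ≈ 38.9 km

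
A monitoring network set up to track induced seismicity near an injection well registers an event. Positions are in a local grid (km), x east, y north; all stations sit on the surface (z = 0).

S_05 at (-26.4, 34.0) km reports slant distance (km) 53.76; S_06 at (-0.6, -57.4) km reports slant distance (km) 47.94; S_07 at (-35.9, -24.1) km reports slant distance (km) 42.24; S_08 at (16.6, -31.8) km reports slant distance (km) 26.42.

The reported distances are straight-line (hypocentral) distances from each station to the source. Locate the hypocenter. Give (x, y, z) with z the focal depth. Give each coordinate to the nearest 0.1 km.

Each station gives a sphere (x−x_i)² + (y−y_i)² + z² = d_i² (stations at z=0).
Subtracting the S_05 sphere from S_06 and S_07: z² cancels, leaving linear equations in x and y:
51.6 x − 182.8 y = 2034.05
-19.0 x − 116.2 y = 1122.58
Solving: x ≈ 3.290, y ≈ -10.199 km (keep extra digits for the depth step; rounded: 3.3, -10.2).
Then from the S_05 sphere: z² = 53.76² − (x + 26.4)² − (y − 34.0)² with x = 3.290, y = -10.199, so z ≈ 7.422 ≈ 7.4 km.

(3.3, -10.2, 7.4)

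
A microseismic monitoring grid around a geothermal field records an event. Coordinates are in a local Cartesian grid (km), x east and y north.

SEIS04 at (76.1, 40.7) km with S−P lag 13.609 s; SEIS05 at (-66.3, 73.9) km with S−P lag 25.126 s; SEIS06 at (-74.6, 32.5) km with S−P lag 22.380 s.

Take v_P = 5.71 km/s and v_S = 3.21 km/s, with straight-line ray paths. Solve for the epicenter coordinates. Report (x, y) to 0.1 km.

Distance from S−P lag: d = Δt · v_P v_S / (v_P − v_S) = Δt · (5.71·3.21)/(5.71−3.21) ≈ 7.3316·Δt.
So d_SEIS04 = 99.78, d_SEIS05 = 184.21, d_SEIS06 = 164.08 km.
Circle about each station: (x − 76.1)² + (y − 40.7)² = 99.78²; (x + 66.3)² + (y − 73.9)² = 184.21²; (x + 74.6)² + (y − 32.5)² = 164.08².
Subtracting pairs of circle equations eliminates x²+y² and gives linear equations (the radical axes):
-284.8 x + 66.4 y = -21568.08
-301.4 x − 16.4 y = -17792.49
Solving the 2×2 system: x ≈ 62.2, y ≈ -58.1 km.

x ≈ 62.2 km, y ≈ -58.1 km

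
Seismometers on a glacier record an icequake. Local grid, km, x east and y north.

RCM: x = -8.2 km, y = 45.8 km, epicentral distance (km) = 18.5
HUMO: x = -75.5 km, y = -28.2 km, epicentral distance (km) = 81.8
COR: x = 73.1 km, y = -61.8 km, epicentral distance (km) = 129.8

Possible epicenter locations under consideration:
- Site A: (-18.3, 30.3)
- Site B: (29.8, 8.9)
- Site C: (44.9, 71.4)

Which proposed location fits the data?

For each candidate, compare |candidate − station| to the reported distance:
Site A: residuals RCM 0.0, HUMO 0.0, COR 0.0 → max 0.0 km
Site B: residuals RCM 34.5, HUMO 29.8, COR 46.9 → max 46.9 km
Site C: residuals RCM 40.4, HUMO 74.5, COR 6.4 → max 74.5 km
Only Site A has all residuals ≈ 0.

Site A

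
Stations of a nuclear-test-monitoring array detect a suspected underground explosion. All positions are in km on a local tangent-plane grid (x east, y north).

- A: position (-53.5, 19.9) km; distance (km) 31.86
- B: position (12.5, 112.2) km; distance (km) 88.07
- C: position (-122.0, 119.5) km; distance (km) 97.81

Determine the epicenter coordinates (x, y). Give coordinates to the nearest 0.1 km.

Circle about each station: (x + 53.5)² + (y − 19.9)² = 31.86²; (x − 12.5)² + (y − 112.2)² = 88.07²; (x + 122.0)² + (y − 119.5)² = 97.81².
Subtracting the A equation from the B and C equations removes the quadratic terms:
132.0 x + 184.6 y = 2745.56
-137.0 x + 199.2 y = 17354.25
Solving the 2×2 system: x ≈ -51.5, y ≈ 51.7 km.

(-51.5, 51.7)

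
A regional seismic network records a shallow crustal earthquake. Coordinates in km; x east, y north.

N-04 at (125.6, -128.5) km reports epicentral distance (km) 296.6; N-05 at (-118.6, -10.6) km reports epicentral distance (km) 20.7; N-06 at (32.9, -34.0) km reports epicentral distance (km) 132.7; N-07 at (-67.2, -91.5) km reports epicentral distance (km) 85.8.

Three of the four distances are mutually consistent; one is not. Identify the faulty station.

Solve using three stations at a time. Using N-05, N-06, N-07 (subtract circle equations pairwise → linear system) gives (x, y) ≈ (-97.9, -11.4).
Distances from that point to each station vs reported:
  N-04: calculated 252.3 vs reported 296.6 → residual 44.3 km
  N-05: calculated 20.8 vs reported 20.7 → residual 0.1 km
  N-06: calculated 132.7 vs reported 132.7 → residual 0.0 km
  N-07: calculated 85.8 vs reported 85.8 → residual 0.0 km
N-05, N-06, N-07 are mutually consistent (residuals ≈ 0); N-04 is off by 44.3 km.

N-04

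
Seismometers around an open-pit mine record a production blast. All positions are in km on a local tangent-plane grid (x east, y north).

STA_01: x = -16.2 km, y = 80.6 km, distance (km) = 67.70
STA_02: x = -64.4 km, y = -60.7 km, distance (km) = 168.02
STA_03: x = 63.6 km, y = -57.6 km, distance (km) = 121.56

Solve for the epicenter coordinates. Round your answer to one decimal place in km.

Circle about each station: (x + 16.2)² + (y − 80.6)² = 67.70²; (x + 64.4)² + (y + 60.7)² = 168.02²; (x − 63.6)² + (y + 57.6)² = 121.56².
Subtracting pairs of circle equations eliminates x²+y² and gives linear equations (the radical axes):
-96.4 x − 282.6 y = -22574.38
159.6 x − 276.4 y = -9589.62
Solving the 2×2 system: x ≈ 49.2, y ≈ 63.1 km.

(49.2, 63.1)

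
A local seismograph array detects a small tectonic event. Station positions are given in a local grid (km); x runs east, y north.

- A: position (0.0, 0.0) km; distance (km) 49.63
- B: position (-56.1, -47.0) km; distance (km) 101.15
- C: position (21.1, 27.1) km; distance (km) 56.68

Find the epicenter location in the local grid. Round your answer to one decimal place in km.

Circle about each station: x² + y² = 49.63²; (x + 56.1)² + (y + 47.0)² = 101.15²; (x − 21.1)² + (y − 27.1)² = 56.68².
Subtracting pairs of circle equations eliminates x²+y² and gives linear equations (the radical axes):
-112.2 x − 94.0 y = -2411.98
42.2 x + 54.2 y = 430.13
Solving the 2×2 system: x ≈ 42.7, y ≈ -25.3 km.

42.7 km east, -25.3 km north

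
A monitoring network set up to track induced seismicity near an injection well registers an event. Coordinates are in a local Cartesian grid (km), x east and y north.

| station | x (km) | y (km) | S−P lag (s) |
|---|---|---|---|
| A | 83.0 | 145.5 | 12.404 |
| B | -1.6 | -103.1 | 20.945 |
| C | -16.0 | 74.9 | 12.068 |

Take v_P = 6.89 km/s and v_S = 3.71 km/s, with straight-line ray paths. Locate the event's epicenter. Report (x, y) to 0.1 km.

x ≈ 76.6 km, y ≈ 46.0 km

Distance from S−P lag: d = Δt · v_P v_S / (v_P − v_S) = Δt · (6.89·3.71)/(6.89−3.71) ≈ 8.0383·Δt.
So d_A = 99.71, d_B = 168.36, d_C = 97.01 km.
Circle about each station: (x − 83.0)² + (y − 145.5)² = 99.71²; (x + 1.6)² + (y + 103.1)² = 168.36²; (x + 16.0)² + (y − 74.9)² = 97.01².
Subtracting the A equation from the B and C equations removes the quadratic terms:
-169.2 x − 497.2 y = -35830.09
-198.0 x − 141.2 y = -21662.10
Solving the 2×2 system: x ≈ 76.6, y ≈ 46.0 km.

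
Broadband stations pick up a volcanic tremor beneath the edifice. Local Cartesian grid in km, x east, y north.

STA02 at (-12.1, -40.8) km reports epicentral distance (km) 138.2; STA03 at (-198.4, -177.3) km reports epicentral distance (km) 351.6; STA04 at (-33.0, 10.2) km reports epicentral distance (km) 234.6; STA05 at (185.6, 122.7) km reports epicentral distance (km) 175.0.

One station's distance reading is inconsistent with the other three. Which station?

Solve using three stations at a time. Using STA02, STA03, STA05 (subtract circle equations pairwise → linear system) gives (x, y) ≈ (125.7, -41.4).
Distances from that point to each station vs reported:
  STA02: calculated 137.8 vs reported 138.2 → residual 0.4 km
  STA03: calculated 351.5 vs reported 351.6 → residual 0.1 km
  STA04: calculated 166.9 vs reported 234.6 → residual 67.7 km
  STA05: calculated 174.7 vs reported 175.0 → residual 0.3 km
STA02, STA03, STA05 are mutually consistent (residuals ≈ 0); STA04 is off by 67.7 km.

STA04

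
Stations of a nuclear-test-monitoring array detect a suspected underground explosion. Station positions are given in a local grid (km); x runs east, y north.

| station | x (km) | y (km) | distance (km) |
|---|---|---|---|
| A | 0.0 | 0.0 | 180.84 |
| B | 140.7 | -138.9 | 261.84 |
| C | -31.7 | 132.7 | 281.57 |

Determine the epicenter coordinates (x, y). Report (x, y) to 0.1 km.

-121.1 km east, -134.3 km north

Circle about each station: x² + y² = 180.84²; (x − 140.7)² + (y + 138.9)² = 261.84²; (x + 31.7)² + (y − 132.7)² = 281.57².
Subtracting the A equation from the B and C equations removes the quadratic terms:
281.4 x − 277.8 y = 3232.62
-63.4 x + 265.4 y = -27964.38
Solving the 2×2 system: x ≈ -121.1, y ≈ -134.3 km.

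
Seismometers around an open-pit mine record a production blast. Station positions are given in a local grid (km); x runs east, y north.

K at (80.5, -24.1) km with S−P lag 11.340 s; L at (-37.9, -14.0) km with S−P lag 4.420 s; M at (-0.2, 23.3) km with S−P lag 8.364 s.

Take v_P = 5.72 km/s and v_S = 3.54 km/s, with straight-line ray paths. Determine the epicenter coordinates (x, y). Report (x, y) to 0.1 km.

Distance from S−P lag: d = Δt · v_P v_S / (v_P − v_S) = Δt · (5.72·3.54)/(5.72−3.54) ≈ 9.2884·Δt.
So d_K = 105.33, d_L = 41.05, d_M = 77.69 km.
Circle about each station: (x − 80.5)² + (y + 24.1)² = 105.33²; (x + 37.9)² + (y + 14.0)² = 41.05²; (x + 0.2)² + (y − 23.3)² = 77.69².
Subtracting pairs of circle equations eliminates x²+y² and gives linear equations (the radical axes):
-236.8 x + 20.2 y = 3980.66
-161.4 x + 94.8 y = -1459.46
Solving the 2×2 system: x ≈ -21.2, y ≈ -51.5 km.

x ≈ -21.2 km, y ≈ -51.5 km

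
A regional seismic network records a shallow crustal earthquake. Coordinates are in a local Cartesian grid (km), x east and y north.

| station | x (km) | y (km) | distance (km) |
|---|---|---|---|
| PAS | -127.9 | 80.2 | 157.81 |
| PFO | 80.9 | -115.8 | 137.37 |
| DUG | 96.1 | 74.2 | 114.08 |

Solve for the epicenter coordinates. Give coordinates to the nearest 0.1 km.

Circle about each station: (x + 127.9)² + (y − 80.2)² = 157.81²; (x − 80.9)² + (y + 115.8)² = 137.37²; (x − 96.1)² + (y − 74.2)² = 114.08².
Subtracting the PAS equation from the PFO and DUG equations removes the quadratic terms:
417.6 x − 392.0 y = 3197.48
448.0 x − 12.0 y = 3840.15
Solving the 2×2 system: x ≈ 8.6, y ≈ 1.0 km.
Check against PAS (with the unrounded x, y): √((x + 127.9)²+(y − 80.2)²) = 157.81 ≈ 157.81 km. ✓

8.6 km east, 1.0 km north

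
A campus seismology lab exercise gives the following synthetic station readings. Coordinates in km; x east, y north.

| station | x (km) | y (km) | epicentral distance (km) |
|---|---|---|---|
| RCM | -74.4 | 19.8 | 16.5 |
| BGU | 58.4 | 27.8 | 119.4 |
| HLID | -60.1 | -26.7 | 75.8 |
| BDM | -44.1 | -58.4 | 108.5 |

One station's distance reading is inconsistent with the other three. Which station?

Solve using three stations at a time. Using BGU, HLID, BDM (subtract circle equations pairwise → linear system) gives (x, y) ≈ (-59.0, 49.0).
Distances from that point to each station vs reported:
  RCM: calculated 33.0 vs reported 16.5 → residual 16.5 km
  BGU: calculated 119.3 vs reported 119.4 → residual 0.1 km
  HLID: calculated 75.7 vs reported 75.8 → residual 0.1 km
  BDM: calculated 108.4 vs reported 108.5 → residual 0.1 km
BGU, HLID, BDM are mutually consistent (residuals ≈ 0); RCM is off by 16.5 km.

RCM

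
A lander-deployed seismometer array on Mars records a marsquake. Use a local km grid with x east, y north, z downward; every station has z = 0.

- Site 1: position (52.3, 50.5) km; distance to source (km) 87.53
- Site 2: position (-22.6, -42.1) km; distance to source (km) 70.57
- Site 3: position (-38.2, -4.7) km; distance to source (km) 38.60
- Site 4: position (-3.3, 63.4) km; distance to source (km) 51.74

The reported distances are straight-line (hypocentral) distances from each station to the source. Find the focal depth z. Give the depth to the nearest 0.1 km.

Each station gives a sphere (x−x_i)² + (y−y_i)² + z² = d_i² (stations at z=0).
Subtracting the Site 1 sphere from Site 2 and Site 3: z² cancels, leaving linear equations in x and y:
-149.8 x − 185.2 y = -320.99
-181.0 x − 110.4 y = 2367.33
Solving: x ≈ -27.902, y ≈ 24.302 km (keep extra digits for the depth step; rounded: -27.9, 24.3).
Then from the Site 1 sphere: z² = 87.53² − (x − 52.3)² − (y − 50.5)² with x = -27.902, y = 24.302, so z ≈ 23.298 ≈ 23.3 km.
Check against Site 4 (with the unrounded solution): distance 51.74 ≈ 51.74 km. ✓

depth ≈ 23.3 km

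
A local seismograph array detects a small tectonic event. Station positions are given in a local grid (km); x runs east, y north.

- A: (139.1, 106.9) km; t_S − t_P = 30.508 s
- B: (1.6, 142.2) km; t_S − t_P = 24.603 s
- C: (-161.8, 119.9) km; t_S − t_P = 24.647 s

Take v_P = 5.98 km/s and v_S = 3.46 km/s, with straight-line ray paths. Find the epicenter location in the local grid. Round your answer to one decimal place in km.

x ≈ -54.7 km, y ≈ -51.8 km

Distance from S−P lag: d = Δt · v_P v_S / (v_P − v_S) = Δt · (5.98·3.46)/(5.98−3.46) ≈ 8.2106·Δt.
So d_A = 250.49, d_B = 202.01, d_C = 202.37 km.
Circle about each station: (x − 139.1)² + (y − 106.9)² = 250.49²; (x − 1.6)² + (y − 142.2)² = 202.01²; (x + 161.8)² + (y − 119.9)² = 202.37².
Subtracting the A equation from the B and C equations removes the quadratic terms:
-275.0 x + 70.6 y = 11384.18
-601.8 x + 26.0 y = 31570.45
Solving the 2×2 system: x ≈ -54.7, y ≈ -51.8 km.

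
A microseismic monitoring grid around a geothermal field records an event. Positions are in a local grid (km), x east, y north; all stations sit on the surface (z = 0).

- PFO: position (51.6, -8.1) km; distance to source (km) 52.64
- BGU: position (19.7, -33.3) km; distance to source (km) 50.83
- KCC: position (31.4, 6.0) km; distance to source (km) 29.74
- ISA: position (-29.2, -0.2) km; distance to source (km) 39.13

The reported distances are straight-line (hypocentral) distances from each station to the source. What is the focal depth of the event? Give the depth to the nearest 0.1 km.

Each station gives a sphere (x−x_i)² + (y−y_i)² + z² = d_i² (stations at z=0).
Subtracting the PFO sphere from BGU and KCC: z² cancels, leaving linear equations in x and y:
-63.8 x − 50.4 y = -1043.91
-40.4 x + 28.2 y = 180.29
Solving: x ≈ 5.306, y ≈ 13.995 km (keep extra digits for the depth step; rounded: 5.3, 14.0).
Then from the PFO sphere: z² = 52.64² − (x − 51.6)² − (y + 8.1)² with x = 5.306, y = 13.995, so z ≈ 11.817 ≈ 11.8 km.

11.8 km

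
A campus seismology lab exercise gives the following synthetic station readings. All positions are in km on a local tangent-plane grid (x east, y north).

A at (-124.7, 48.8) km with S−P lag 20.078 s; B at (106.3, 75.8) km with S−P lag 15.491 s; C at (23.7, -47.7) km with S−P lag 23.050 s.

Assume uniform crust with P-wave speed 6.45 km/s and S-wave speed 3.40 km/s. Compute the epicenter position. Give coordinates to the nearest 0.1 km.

Distance from S−P lag: d = Δt · v_P v_S / (v_P − v_S) = Δt · (6.45·3.40)/(6.45−3.40) ≈ 7.1902·Δt.
So d_A = 144.36, d_B = 111.38, d_C = 165.73 km.
Circle about each station: (x + 124.7)² + (y − 48.8)² = 144.36²; (x − 106.3)² + (y − 75.8)² = 111.38²; (x − 23.7)² + (y + 47.7)² = 165.73².
Subtracting the A equation from the B and C equations removes the quadratic terms:
462.0 x + 54.0 y = 7548.11
296.8 x − 193.0 y = -21721.17
Solving the 2×2 system: x ≈ 2.7, y ≈ 116.7 km.

x ≈ 2.7 km, y ≈ 116.7 km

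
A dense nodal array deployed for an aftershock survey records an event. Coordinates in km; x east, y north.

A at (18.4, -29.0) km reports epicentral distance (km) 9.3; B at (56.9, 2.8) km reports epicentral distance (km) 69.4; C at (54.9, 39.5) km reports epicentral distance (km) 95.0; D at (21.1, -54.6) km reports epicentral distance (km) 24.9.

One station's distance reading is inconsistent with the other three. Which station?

A

Solve using three stations at a time. Using B, C, D (subtract circle equations pairwise → linear system) gives (x, y) ≈ (1.6, -39.1).
Distances from that point to each station vs reported:
  A: calculated 19.6 vs reported 9.3 → residual 10.3 km
  B: calculated 69.4 vs reported 69.4 → residual 0.0 km
  C: calculated 95.0 vs reported 95.0 → residual 0.0 km
  D: calculated 24.9 vs reported 24.9 → residual 0.0 km
B, C, D are mutually consistent (residuals ≈ 0); A is off by 10.3 km.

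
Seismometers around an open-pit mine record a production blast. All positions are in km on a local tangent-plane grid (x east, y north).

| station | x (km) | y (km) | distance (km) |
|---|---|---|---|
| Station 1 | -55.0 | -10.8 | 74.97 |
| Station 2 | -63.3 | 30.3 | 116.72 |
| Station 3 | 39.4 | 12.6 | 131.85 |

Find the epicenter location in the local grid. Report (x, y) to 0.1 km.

-48.7 km east, -85.5 km north

Circle about each station: (x + 55.0)² + (y + 10.8)² = 74.97²; (x + 63.3)² + (y − 30.3)² = 116.72²; (x − 39.4)² + (y − 12.6)² = 131.85².
Subtracting pairs of circle equations eliminates x²+y² and gives linear equations (the radical axes):
-16.6 x + 82.2 y = -6219.72
188.8 x + 46.8 y = -13194.44
Solving the 2×2 system: x ≈ -48.7, y ≈ -85.5 km.
Check against Station 1 (with the unrounded x, y): √((x + 55.0)²+(y + 10.8)²) = 74.96 ≈ 74.97 km. ✓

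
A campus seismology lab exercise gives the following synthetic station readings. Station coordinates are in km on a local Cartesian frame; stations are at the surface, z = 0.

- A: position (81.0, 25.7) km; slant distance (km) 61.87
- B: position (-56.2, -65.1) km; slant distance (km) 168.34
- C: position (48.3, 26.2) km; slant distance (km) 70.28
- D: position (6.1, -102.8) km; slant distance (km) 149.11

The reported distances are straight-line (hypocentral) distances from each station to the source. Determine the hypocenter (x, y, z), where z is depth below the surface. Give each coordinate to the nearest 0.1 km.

(81.4, 11.0, 60.1)

Each station gives a sphere (x−x_i)² + (y−y_i)² + z² = d_i² (stations at z=0).
Subtracting the A sphere from B and C: z² cancels, leaving linear equations in x and y:
-274.4 x − 181.6 y = -24335.50
-65.4 x + 1.0 y = -5313.54
Solving: x ≈ 81.415, y ≈ 10.987 km (keep extra digits for the depth step; rounded: 81.4, 11.0).
Then from the A sphere: z² = 61.87² − (x − 81.0)² − (y − 25.7)² with x = 81.415, y = 10.987, so z ≈ 60.094 ≈ 60.1 km.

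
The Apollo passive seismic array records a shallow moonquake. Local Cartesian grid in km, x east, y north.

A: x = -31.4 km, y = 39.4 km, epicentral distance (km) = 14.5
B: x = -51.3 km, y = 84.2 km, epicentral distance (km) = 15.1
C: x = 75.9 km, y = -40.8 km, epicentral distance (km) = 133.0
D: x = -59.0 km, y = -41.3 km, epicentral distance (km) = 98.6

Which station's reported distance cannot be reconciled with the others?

Solve using three stations at a time. Using A, C, D (subtract circle equations pairwise → linear system) gives (x, y) ≈ (-21.4, 49.8).
Distances from that point to each station vs reported:
  A: calculated 14.5 vs reported 14.5 → residual 0.0 km
  B: calculated 45.5 vs reported 15.1 → residual 30.4 km
  C: calculated 133.0 vs reported 133.0 → residual 0.0 km
  D: calculated 98.6 vs reported 98.6 → residual 0.0 km
A, C, D are mutually consistent (residuals ≈ 0); B is off by 30.4 km.

B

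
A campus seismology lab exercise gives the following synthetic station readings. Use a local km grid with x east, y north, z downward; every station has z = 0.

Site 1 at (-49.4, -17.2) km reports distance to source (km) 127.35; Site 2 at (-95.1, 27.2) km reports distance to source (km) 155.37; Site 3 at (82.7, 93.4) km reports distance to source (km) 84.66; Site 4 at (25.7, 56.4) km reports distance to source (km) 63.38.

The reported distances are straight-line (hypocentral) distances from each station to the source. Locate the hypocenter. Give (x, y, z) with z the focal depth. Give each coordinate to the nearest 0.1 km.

(48.9, 40.5, 56.8)

Each station gives a sphere (x−x_i)² + (y−y_i)² + z² = d_i² (stations at z=0).
Subtracting the Site 1 sphere from Site 2 and Site 3: z² cancels, leaving linear equations in x and y:
-91.4 x + 88.8 y = -874.16
264.2 x + 221.2 y = 21877.36
Solving: x ≈ 48.904, y ≈ 40.492 km (keep extra digits for the depth step; rounded: 48.9, 40.5).
Then from the Site 1 sphere: z² = 127.35² − (x + 49.4)² − (y + 17.2)² with x = 48.904, y = 40.492, so z ≈ 56.798 ≈ 56.8 km.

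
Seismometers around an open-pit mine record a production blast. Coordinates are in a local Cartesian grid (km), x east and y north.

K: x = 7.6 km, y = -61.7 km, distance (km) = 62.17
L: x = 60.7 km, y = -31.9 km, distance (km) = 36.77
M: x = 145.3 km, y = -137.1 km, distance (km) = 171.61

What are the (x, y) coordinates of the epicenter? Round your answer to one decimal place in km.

34.8 km east, -5.8 km north

Circle about each station: (x − 7.6)² + (y + 61.7)² = 62.17²; (x − 60.7)² + (y + 31.9)² = 36.77²; (x − 145.3)² + (y + 137.1)² = 171.61².
Subtracting the K equation from the L and M equations removes the quadratic terms:
106.2 x + 59.6 y = 3350.53
275.4 x − 150.8 y = 10458.97
Solving the 2×2 system: x ≈ 34.8, y ≈ -5.8 km.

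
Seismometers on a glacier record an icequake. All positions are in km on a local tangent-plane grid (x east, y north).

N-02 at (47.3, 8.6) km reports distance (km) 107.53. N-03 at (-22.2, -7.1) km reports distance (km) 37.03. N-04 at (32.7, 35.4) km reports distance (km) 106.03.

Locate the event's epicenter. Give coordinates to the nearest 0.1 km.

Circle about each station: (x − 47.3)² + (y − 8.6)² = 107.53²; (x + 22.2)² + (y + 7.1)² = 37.03²; (x − 32.7)² + (y − 35.4)² = 106.03².
Subtracting the N-02 equation from the N-03 and N-04 equations removes the quadratic terms:
-139.0 x − 31.4 y = 8423.48
-29.2 x + 53.6 y = 331.54
Solving the 2×2 system: x ≈ -55.2, y ≈ -23.9 km.

-55.2 km east, -23.9 km north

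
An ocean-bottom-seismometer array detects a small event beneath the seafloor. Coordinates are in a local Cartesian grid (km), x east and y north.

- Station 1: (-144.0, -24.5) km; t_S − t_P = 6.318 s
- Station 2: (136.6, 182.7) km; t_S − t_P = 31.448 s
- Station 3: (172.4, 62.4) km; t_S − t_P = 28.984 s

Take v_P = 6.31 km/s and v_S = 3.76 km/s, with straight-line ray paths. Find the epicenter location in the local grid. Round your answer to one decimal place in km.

Distance from S−P lag: d = Δt · v_P v_S / (v_P − v_S) = Δt · (6.31·3.76)/(6.31−3.76) ≈ 9.3042·Δt.
So d_Station 1 = 58.78, d_Station 2 = 292.60, d_Station 3 = 269.67 km.
Circle about each station: (x + 144.0)² + (y + 24.5)² = 58.78²; (x − 136.6)² + (y − 182.7)² = 292.60²; (x − 172.4)² + (y − 62.4)² = 269.67².
Subtracting the Station 1 equation from the Station 2 and Station 3 equations removes the quadratic terms:
561.2 x + 414.4 y = -51457.07
632.8 x + 173.8 y = -56987.55
Solving the 2×2 system: x ≈ -89.1, y ≈ -3.5 km.
Check against Station 1 (with the unrounded x, y): √((x + 144.0)²+(y + 24.5)²) = 58.78 ≈ 58.78 km. ✓

(-89.1, -3.5)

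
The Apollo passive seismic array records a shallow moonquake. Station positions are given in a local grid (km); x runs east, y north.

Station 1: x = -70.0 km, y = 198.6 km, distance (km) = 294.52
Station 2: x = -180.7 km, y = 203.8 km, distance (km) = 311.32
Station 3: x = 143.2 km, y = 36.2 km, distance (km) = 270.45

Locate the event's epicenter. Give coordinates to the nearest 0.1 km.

(-93.3, -95.0)

Circle about each station: (x + 70.0)² + (y − 198.6)² = 294.52²; (x + 180.7)² + (y − 203.8)² = 311.32²; (x − 143.2)² + (y − 36.2)² = 270.45².
Subtracting pairs of circle equations eliminates x²+y² and gives linear equations (the radical axes):
-221.4 x + 10.4 y = 19666.86
426.4 x − 324.8 y = -8926.45
Solving the 2×2 system: x ≈ -93.3, y ≈ -95.0 km.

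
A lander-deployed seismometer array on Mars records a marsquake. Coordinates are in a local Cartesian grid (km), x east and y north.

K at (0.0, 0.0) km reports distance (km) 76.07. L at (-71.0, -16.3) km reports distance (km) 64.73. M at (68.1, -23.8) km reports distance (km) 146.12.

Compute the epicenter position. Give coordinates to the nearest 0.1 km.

Circle about each station: x² + y² = 76.07²; (x + 71.0)² + (y + 16.3)² = 64.73²; (x − 68.1)² + (y + 23.8)² = 146.12².
Subtracting the K equation from the L and M equations removes the quadratic terms:
-142.0 x − 32.6 y = 6903.36
136.2 x − 47.6 y = -10360.36
Solving the 2×2 system: x ≈ -59.5, y ≈ 47.4 km.

-59.5 km east, 47.4 km north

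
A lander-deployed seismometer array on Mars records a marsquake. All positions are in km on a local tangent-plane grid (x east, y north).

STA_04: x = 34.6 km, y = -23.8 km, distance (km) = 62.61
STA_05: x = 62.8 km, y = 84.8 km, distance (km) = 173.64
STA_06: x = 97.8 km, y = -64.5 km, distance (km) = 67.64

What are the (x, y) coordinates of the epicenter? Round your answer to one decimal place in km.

Circle about each station: (x − 34.6)² + (y + 23.8)² = 62.61²; (x − 62.8)² + (y − 84.8)² = 173.64²; (x − 97.8)² + (y + 64.5)² = 67.64².
Subtracting the STA_04 equation from the STA_05 and STA_06 equations removes the quadratic terms:
56.4 x + 217.2 y = -16859.56
126.4 x − 81.4 y = 11306.33
Solving the 2×2 system: x ≈ 33.8, y ≈ -86.4 km.

(33.8, -86.4)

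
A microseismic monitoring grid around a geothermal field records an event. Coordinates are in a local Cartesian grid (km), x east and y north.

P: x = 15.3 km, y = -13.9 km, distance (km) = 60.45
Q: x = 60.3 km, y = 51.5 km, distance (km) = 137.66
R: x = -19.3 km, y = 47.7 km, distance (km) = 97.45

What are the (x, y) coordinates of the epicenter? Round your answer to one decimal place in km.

Circle about each station: (x − 15.3)² + (y + 13.9)² = 60.45²; (x − 60.3)² + (y − 51.5)² = 137.66²; (x + 19.3)² + (y − 47.7)² = 97.45².
Subtracting pairs of circle equations eliminates x²+y² and gives linear equations (the radical axes):
90.0 x + 130.8 y = -9435.03
-69.2 x + 123.2 y = -3621.82
Solving the 2×2 system: x ≈ -34.2, y ≈ -48.6 km.

x ≈ -34.2 km, y ≈ -48.6 km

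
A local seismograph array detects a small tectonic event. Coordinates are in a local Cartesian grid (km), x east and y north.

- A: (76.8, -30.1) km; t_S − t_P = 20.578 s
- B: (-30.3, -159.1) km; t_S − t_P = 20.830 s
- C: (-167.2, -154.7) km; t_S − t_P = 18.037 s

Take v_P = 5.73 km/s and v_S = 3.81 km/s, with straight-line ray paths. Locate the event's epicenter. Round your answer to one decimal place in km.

(-143.4, 49.0)

Distance from S−P lag: d = Δt · v_P v_S / (v_P − v_S) = Δt · (5.73·3.81)/(5.73−3.81) ≈ 11.3705·Δt.
So d_A = 233.98, d_B = 236.85, d_C = 205.09 km.
Circle about each station: (x − 76.8)² + (y + 30.1)² = 233.98²; (x + 30.3)² + (y + 159.1)² = 236.85²; (x + 167.2)² + (y + 154.7)² = 205.09².
Subtracting the A equation from the B and C equations removes the quadratic terms:
-214.2 x − 258.0 y = 18075.37
-488.0 x − 249.2 y = 57768.41
Solving the 2×2 system: x ≈ -143.4, y ≈ 49.0 km.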